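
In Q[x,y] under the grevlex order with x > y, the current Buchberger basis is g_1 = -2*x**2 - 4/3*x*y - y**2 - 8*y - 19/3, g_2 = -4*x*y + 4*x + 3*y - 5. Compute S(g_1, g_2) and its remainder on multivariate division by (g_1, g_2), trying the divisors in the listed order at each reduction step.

S(g_1, g_2) = 2/3*x*y**2 + 1/2*y**3 + x**2 + 3/4*x*y + 4*y**2 - 5/4*x + 19/6*y; remainder on division = 1/2*y**3 + 4*y**2 - 1/2*x - 53/48*y - 197/48.

lcm(LM(g_1), LM(g_2)) = x**2*y.
S = (lcm/LT(g_1))·g_1 − (lcm/LT(g_2))·g_2 = 2/3*x*y**2 + 1/2*y**3 + x**2 + 3/4*x*y + 4*y**2 - 5/4*x + 19/6*y.
Reduce S modulo (g_1, g_2) in that order:
  leading term x*y**2: subtract (-1/6*y)·g_2 from 2/3*x*y**2 + 1/2*y**3 + x**2 + 3/4*x*y + 4*y**2 - 5/4*x + 19/6*y → 1/2*y**3 + x**2 + 17/12*x*y + 9/2*y**2 - 5/4*x + 7/3*y
  leading term y**3: no divisor's leading term divides it; move 1/2*y**3 to the remainder.
  leading term x**2: subtract (-1/2)·g_1 from x**2 + 17/12*x*y + 9/2*y**2 - 5/4*x + 7/3*y → 3/4*x*y + 4*y**2 - 5/4*x - 5/3*y - 19/6
  leading term x*y: subtract (-3/16)·g_2 from 3/4*x*y + 4*y**2 - 5/4*x - 5/3*y - 19/6 → 4*y**2 - 1/2*x - 53/48*y - 197/48
  leading term y**2: no divisor's leading term divides it; move 4*y**2 to the remainder.
  leading term x: no divisor's leading term divides it; move -1/2*x to the remainder.
  leading term y: no divisor's leading term divides it; move -53/48*y to the remainder.
  leading term 1: no divisor's leading term divides it; move -197/48 to the remainder.
The remainder 1/2*y**3 + 4*y**2 - 1/2*x - 53/48*y - 197/48 is nonzero, so it would be added as the next basis element.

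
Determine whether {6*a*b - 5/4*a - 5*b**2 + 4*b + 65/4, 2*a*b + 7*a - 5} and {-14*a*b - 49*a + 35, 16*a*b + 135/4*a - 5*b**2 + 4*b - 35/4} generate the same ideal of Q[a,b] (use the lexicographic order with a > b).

Equality of ideals is decidable: compute both reduced Gröbner bases (unique for the ordering) and check whether they agree.
Buchberger on the first generating set:
f_1 = 6*a*b - 5/4*a - 5*b**2 + 4*b + 65/4, LT = a*b.
f_2 = 2*a*b + 7*a - 5, LT = a*b.

S(f_1,f_2): lcm = a*b. S = -89/24*a - 5/6*b**2 + 2/3*b + 125/24.
  reduce S modulo (f_1, f_2):
  remainder -89/24*a - 5/6*b**2 + 2/3*b + 125/24 ≠ 0; add g_3 = -89/24*a - 5/6*b**2 + 2/3*b + 125/24 to the basis.

S(f_1,g_3): lcm = a*b. S = -5/24*a - 20/89*b**3 - 349/534*b**2 + 553/267*b + 65/24.
  reduce S modulo (f_1, f_2, g_3):
  remainder -20/89*b**3 - 54/89*b**2 + 181/89*b + 215/89 ≠ 0; add g_4 = -20/89*b**3 - 54/89*b**2 + 181/89*b + 215/89 to the basis.

The other S-polynomials (S(f_2,g_3), S(f_1,g_4), S(f_2,g_4), S(g_3,g_4)) all reduce to 0 modulo the current basis, so we have a Gröbner basis.
Inter-reduce: drop elements whose leading term is divisible by another's, tail-reduce, and make monic.
Reduced Gröbner basis: {a + 20/89*b**2 - 16/89*b - 125/89, b**3 + 27/10*b**2 - 181/20*b - 43/4}.

Buchberger on the second generating set:
h_1 = -14*a*b - 49*a + 35, LT = a*b.
h_2 = 16*a*b + 135/4*a - 5*b**2 + 4*b - 35/4, LT = a*b.

S(h_1,h_2): lcm = a*b. S = 89/64*a + 5/16*b**2 - 1/4*b - 125/64.
  reduce S modulo (h_1, h_2):
  remainder 89/64*a + 5/16*b**2 - 1/4*b - 125/64 ≠ 0; add k_3 = 89/64*a + 5/16*b**2 - 1/4*b - 125/64 to the basis.

S(h_1,k_3): lcm = a*b. S = 7/2*a - 20/89*b**3 + 16/89*b**2 + 125/89*b - 5/2.
  reduce S modulo (h_1, h_2, k_3):
  remainder -20/89*b**3 - 54/89*b**2 + 181/89*b + 215/89 ≠ 0; add k_4 = -20/89*b**3 - 54/89*b**2 + 181/89*b + 215/89 to the basis.

The other S-polynomials (S(h_2,k_3), S(h_1,k_4), S(h_2,k_4), S(k_3,k_4)) all reduce to 0 modulo the current basis, so we have a Gröbner basis.
Inter-reduce: drop elements whose leading term is divisible by another's, tail-reduce, and make monic.
Reduced Gröbner basis: {a + 20/89*b**2 - 16/89*b - 125/89, b**3 + 27/10*b**2 - 181/20*b - 43/4}.

The two bases agree; hence the ideals are identical.

Yes, the ideals are equal.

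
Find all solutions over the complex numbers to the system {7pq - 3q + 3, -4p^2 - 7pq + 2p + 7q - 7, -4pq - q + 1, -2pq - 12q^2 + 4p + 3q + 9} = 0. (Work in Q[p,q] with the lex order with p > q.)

{(0, 1)}

Compute a lex Gröbner basis by Buchberger's algorithm.
f_1 = 7pq - 3q + 3, LT = pq.
f_2 = -4p^2 - 7pq + 2p + 7q - 7, LT = p^2.
f_3 = -4pq - q + 1, LT = pq.
f_4 = -2pq + 4p - 12q^2 + 3q + 9, LT = pq.

S(f_1,f_2): lcm = p^2q. S = -7/4pq^2 + 1/14pq + 3/7p + 7/4q^2 - 7/4q.
  leading term pq^2: subtract (-1/4q)·f_1 from -7/4pq^2 + 1/14pq + 3/7p + 7/4q^2 - 7/4q → 1/14pq + 3/7p + q^2 - q
  leading term pq: subtract (1/98)·f_1 from 1/14pq + 3/7p + q^2 - q → 3/7p + q^2 - 95/98q - 3/98
  leading term p: no divisor's leading term divides it; move 3/7p to the remainder.
  leading term q^2: no divisor's leading term divides it; move q^2 to the remainder.
  leading term q: no divisor's leading term divides it; move -95/98q to the remainder.
  leading term 1: no divisor's leading term divides it; move -3/98 to the remainder.
  remainder 3/7p + q^2 - 95/98q - 3/98 ≠ 0; add h_5 = 3/7p + q^2 - 95/98q - 3/98 to the basis.

S(f_1,f_3): lcm = pq. S = -19/28q + 19/28.
  leading term q: no divisor's leading term divides it; move -19/28q to the remainder.
  leading term 1: no divisor's leading term divides it; move 19/28 to the remainder.
  remainder -19/28q + 19/28 ≠ 0; add h_6 = -19/28q + 19/28 to the basis.

The other S-polynomials (S(f_1,f_4), S(f_2,f_3), S(f_2,f_4), S(f_3,f_4), S(f_1,h_5), S(f_2,h_5), S(f_3,h_5), S(f_4,h_5), S(f_1,h_6), S(f_2,h_6), S(f_3,h_6), S(f_4,h_6), S(h_5,h_6)) all reduce to 0 modulo the current basis, so we have a Gröbner basis.
Inter-reduce: drop elements whose leading term is divisible by another's, tail-reduce, and make monic.
Reduced Gröbner basis: {p, q - 1}.

The lex basis is triangular: the last element involves only q. Solving q - 1 = 0 gives q ∈ {1}; substituting each value into the earlier elements determines the remaining variables.
  q = 1: the earlier basis element becomes p = 0, giving p = 0 — point (0, 1).
Substituting each solution back into the original system confirms all equations vanish.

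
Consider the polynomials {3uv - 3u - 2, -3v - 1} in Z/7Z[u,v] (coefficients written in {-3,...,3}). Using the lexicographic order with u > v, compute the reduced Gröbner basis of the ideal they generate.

f_1 = 3uv - 3u - 2, LT = uv.
f_2 = -3v - 1, LT = v.

S(f_1,f_2): lcm = uv. S = u - 3.
  leading term u: no divisor's leading term divides it; move u to the remainder.
  leading term 1: no divisor's leading term divides it; move -3 to the remainder.
  remainder u - 3 ≠ 0; add g_3 = u - 3 to the basis.

The other S-polynomials (S(f_1,g_3), S(f_2,g_3)) all reduce to 0 modulo the current basis, so we have a Gröbner basis.
Inter-reduce: drop elements whose leading term is divisible by another's, tail-reduce, and make monic.

G = {u - 3, v - 2}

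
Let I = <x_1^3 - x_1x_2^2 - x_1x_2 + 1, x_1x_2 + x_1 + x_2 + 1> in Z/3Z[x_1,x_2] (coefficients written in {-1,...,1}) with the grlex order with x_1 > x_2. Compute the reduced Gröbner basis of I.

G = {x_1^3 + x_2^2 + x_2 + 1, x_2^3 - x_2^2 + x_2, x_1x_2 + x_1 + x_2 + 1}

f_1 = x_1^3 - x_1x_2^2 - x_1x_2 + 1, LT = x_1^3.
f_2 = x_1x_2 + x_1 + x_2 + 1, LT = x_1x_2.

S(f_1,f_2): lcm = x_1^3x_2. S = -x_1x_2^3 - x_1^3 - x_1^2x_2 - x_1x_2^2 - x_1^2 + x_2.
  reduce S modulo (f_1, f_2):
  remainder x_2^3 - x_2^2 + x_2 ≠ 0; add g_3 = x_2^3 - x_2^2 + x_2 to the basis.

The other S-polynomials (S(f_1,g_3), S(f_2,g_3)) all reduce to 0 modulo the current basis, so we have a Gröbner basis.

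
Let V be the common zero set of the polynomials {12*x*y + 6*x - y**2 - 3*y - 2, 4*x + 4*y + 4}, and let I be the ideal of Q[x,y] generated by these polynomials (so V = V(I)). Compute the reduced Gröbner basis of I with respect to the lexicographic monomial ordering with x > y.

f_1 = 12*x*y + 6*x - y**2 - 3*y - 2, LT = x*y.
f_2 = 4*x + 4*y + 4, LT = x.

S(f_1,f_2): lcm = x*y. S = 1/2*x - 13/12*y**2 - 5/4*y - 1/6.
  leading term x: subtract (1/8)·f_2 from 1/2*x - 13/12*y**2 - 5/4*y - 1/6 → -13/12*y**2 - 7/4*y - 2/3
  leading term y**2: no divisor's leading term divides it; move -13/12*y**2 to the remainder.
  leading term y: no divisor's leading term divides it; move -7/4*y to the remainder.
  leading term 1: no divisor's leading term divides it; move -2/3 to the remainder.
  remainder -13/12*y**2 - 7/4*y - 2/3 ≠ 0; add g_3 = -13/12*y**2 - 7/4*y - 2/3 to the basis.

S(f_1,g_3): lcm = x*y**2. S = -29/26*x*y - 8/13*x - 1/12*y**3 - 1/4*y**2 - 1/6*y.
  leading term x*y: subtract (-29/312)·f_1 from -29/26*x*y - 8/13*x - 1/12*y**3 - 1/4*y**2 - 1/6*y → -3/52*x - 1/12*y**3 - 107/312*y**2 - 139/312*y - 29/156
  leading term x: subtract (-3/208)·f_2 from -3/52*x - 1/12*y**3 - 107/312*y**2 - 139/312*y - 29/156 → -1/12*y**3 - 107/312*y**2 - 121/312*y - 5/39
  leading term y**3: subtract (1/13*y)·g_3 from -1/12*y**3 - 107/312*y**2 - 121/312*y - 5/39 → -5/24*y**2 - 35/104*y - 5/39
  leading term y**2: subtract (5/26)·g_3 from -5/24*y**2 - 35/104*y - 5/39 → 0
  remainder 0.

S(f_2,g_3): leading monomials are coprime, so the S-polynomial reduces to 0 (Buchberger's first criterion).
Every S-polynomial of the final basis reduces to 0, so we have a Gröbner basis.
Inter-reduce: drop elements whose leading term is divisible by another's, tail-reduce, and make monic.

G = {x + y + 1, y**2 + 21/13*y + 8/13}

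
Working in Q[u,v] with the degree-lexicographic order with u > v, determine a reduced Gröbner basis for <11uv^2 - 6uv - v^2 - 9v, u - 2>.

f_1 = 11uv^2 - 6uv - v^2 - 9v, LT = uv^2.
f_2 = u - 2, LT = u.

S(f_1,f_2): lcm = uv^2. S = -6/11uv + 21/11v^2 - 9/11v.
  leading term uv: subtract (-6/11v)·f_2 from -6/11uv + 21/11v^2 - 9/11v → 21/11v^2 - 21/11v
  leading term v^2: no divisor's leading term divides it; move 21/11v^2 to the remainder.
  leading term v: no divisor's leading term divides it; move -21/11v to the remainder.
  remainder 21/11v^2 - 21/11v ≠ 0; add g_3 = 21/11v^2 - 21/11v to the basis.

The other S-polynomials (S(f_1,g_3), S(f_2,g_3)) all reduce to 0 modulo the current basis, so we have a Gröbner basis.
Inter-reduce: drop elements whose leading term is divisible by another's, tail-reduce, and make monic.

G = {v^2 - v, u - 2}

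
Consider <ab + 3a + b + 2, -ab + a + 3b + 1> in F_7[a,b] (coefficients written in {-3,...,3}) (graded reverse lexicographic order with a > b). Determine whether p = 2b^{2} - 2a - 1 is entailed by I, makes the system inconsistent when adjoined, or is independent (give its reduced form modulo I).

First compute the reduced Gröbner basis of I by Buchberger's algorithm.
f_1 = ab + 3a + b + 2, LT = ab.
f_2 = -ab + a + 3b + 1, LT = ab.

S(f_1,f_2): lcm = ab. S = -3a - 3b + 3.
  leading term a: no divisor's leading term divides it; move -3a to the remainder.
  leading term b: no divisor's leading term divides it; move -3b to the remainder.
  leading term 1: no divisor's leading term divides it; move 3 to the remainder.
  remainder -3a - 3b + 3 ≠ 0; add h_3 = -3a - 3b + 3 to the basis.

S(f_1,h_3): lcm = ab. S = -b^{2} + 3a + 2b + 2.
  leading term b^{2}: no divisor's leading term divides it; move -b^{2} to the remainder.
  leading term a: subtract (-1)·h_3 from 3a + 2b + 2 → -b - 2
  leading term b: no divisor's leading term divides it; move -b to the remainder.
  leading term 1: no divisor's leading term divides it; move -2 to the remainder.
  remainder -b^{2} - b - 2 ≠ 0; add h_4 = -b^{2} - b - 2 to the basis.

The other S-polynomials (S(f_2,h_3), S(f_1,h_4), S(f_2,h_4), S(h_3,h_4)) all reduce to 0 modulo the current basis, so we have a Gröbner basis.
Inter-reduce: drop elements whose leading term is divisible by another's, tail-reduce, and make monic.
Reduced Gröbner basis: {b^{2} + b + 2, a + b - 1}.
Label its elements g_1 = b^{2} + b + 2, g_2 = a + b - 1.

Reduce p = 2b^{2} - 2a - 1 modulo G:
  leading term b^{2}: subtract (2)·g_1 from 2b^{2} - 2a - 1 → -2a - 2b + 2
  leading term a: subtract (-2)·g_2 from -2a - 2b + 2 → 0
  normal form = 0.
Since the normal form is 0, p ∈ I.

2b^{2} - 2a - 1 lies in I (it reduces to 0).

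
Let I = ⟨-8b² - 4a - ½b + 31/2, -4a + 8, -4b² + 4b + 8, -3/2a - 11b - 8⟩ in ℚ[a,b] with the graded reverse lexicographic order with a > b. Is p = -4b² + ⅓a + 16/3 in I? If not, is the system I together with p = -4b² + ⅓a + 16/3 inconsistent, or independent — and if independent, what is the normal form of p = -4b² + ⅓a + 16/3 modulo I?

Adjoining -4b² + ⅓a + 16/3 makes the ideal the whole ring: the system is inconsistent.

First compute the reduced Gröbner basis of I by Buchberger's algorithm.
f_1 = -8b² - 4a - ½b + 31/2, LT = b².
f_2 = -4a + 8, LT = a.
f_3 = -4b² + 4b + 8, LT = b².
f_4 = -3/2a - 11b - 8, LT = a.

S(f_1,f_2): leading monomials are coprime, so the S-polynomial reduces to 0 (Buchberger's first criterion).
S(f_1,f_3): lcm = b². S = ½a + 17/16b + 1/16.
  leading term a: subtract (-⅛)·f_2 from ½a + 17/16b + 1/16 → 17/16b + 17/16
  leading term b: no divisor's leading term divides it; move 17/16b to the remainder.
  leading term 1: no divisor's leading term divides it; move 17/16 to the remainder.
  remainder 17/16b + 17/16 ≠ 0; add h_5 = 17/16b + 17/16 to the basis.

S(f_1,f_4): leading monomials are coprime, so the S-polynomial reduces to 0 (Buchberger's first criterion).
S(f_2,f_3): leading monomials are coprime, so the S-polynomial reduces to 0 (Buchberger's first criterion).
S(f_2,f_4): lcm = a. S = -22/3b - 22/3.
  leading term b: subtract (-352/51)·h_5 from -22/3b - 22/3 → 0
  remainder 0.

S(f_3,f_4): leading monomials are coprime, so the S-polynomial reduces to 0 (Buchberger's first criterion).
S(f_1,h_5): lcm = b². S = ½a - 15/16b - 31/16.
  leading term a: subtract (-⅛)·f_2 from ½a - 15/16b - 31/16 → -15/16b - 15/16
  leading term b: subtract (-15/17)·h_5 from -15/16b - 15/16 → 0
  remainder 0.

S(f_2,h_5): leading monomials are coprime, so the S-polynomial reduces to 0 (Buchberger's first criterion).
S(f_3,h_5): lcm = b². S = -2b - 2.
  leading term b: subtract (-32/17)·h_5 from -2b - 2 → 0
  remainder 0.

S(f_4,h_5): leading monomials are coprime, so the S-polynomial reduces to 0 (Buchberger's first criterion).
Every S-polynomial of the final basis reduces to 0, so we have a Gröbner basis.
Inter-reduce: drop elements whose leading term is divisible by another's, tail-reduce, and make monic.
Reduced Gröbner basis: {a - 2, b + 1}.
Label its elements g_1 = a - 2, g_2 = b + 1.

Reduce p = -4b² + ⅓a + 16/3 modulo G:
  leading term b²: subtract (-4b)·g_2 from -4b² + ⅓a + 16/3 → ⅓a + 4b + 16/3
  leading term a: subtract (⅓)·g_1 from ⅓a + 4b + 16/3 → 4b + 6
  leading term b: subtract (4)·g_2 from 4b + 6 → 2
  leading term 1: no divisor's leading term divides it; move 2 to the remainder.
  normal form = 2.
The normal form is nonzero, so p ∉ I. Since p minus its normal form lies in I, I + (p) = I + (r) where r = 2; decide whether this ideal is the whole ring.
Here r = 2 is a nonzero constant, hence a unit: 1 ∈ I + (p), the Gröbner basis of I + (p) is {1}, and the enlarged system has no common solution — adjoining p is inconsistent.

Ideal membership is decidable via reduction modulo a Gröbner basis.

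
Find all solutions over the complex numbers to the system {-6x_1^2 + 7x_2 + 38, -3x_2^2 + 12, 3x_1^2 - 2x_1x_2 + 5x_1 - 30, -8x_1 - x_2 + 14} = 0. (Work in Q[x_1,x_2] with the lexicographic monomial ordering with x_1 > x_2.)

Compute a lex Gröbner basis by Buchberger's algorithm.
f_1 = -6x_1^2 + 7x_2 + 38, LT = x_1^2.
f_2 = -3x_2^2 + 12, LT = x_2^2.
f_3 = 3x_1^2 - 2x_1x_2 + 5x_1 - 30, LT = x_1^2.
f_4 = -8x_1 - x_2 + 14, LT = x_1.

S(f_1,f_2): leading monomials are coprime, so the S-polynomial reduces to 0 (Buchberger's first criterion).
S(f_1,f_3): lcm = x_1^2. S = 2/3x_1x_2 - 5/3x_1 - 7/6x_2 + 11/3.
  leading term x_1x_2: subtract (-1/12x_2)·f_4 from 2/3x_1x_2 - 5/3x_1 - 7/6x_2 + 11/3 → -5/3x_1 - 1/12x_2^2 + 11/3
  leading term x_1: subtract (5/24)·f_4 from -5/3x_1 - 1/12x_2^2 + 11/3 → -1/12x_2^2 + 5/24x_2 + 3/4
  leading term x_2^2: subtract (1/36)·f_2 from -1/12x_2^2 + 5/24x_2 + 3/4 → 5/24x_2 + 5/12
  leading term x_2: no divisor's leading term divides it; move 5/24x_2 to the remainder.
  leading term 1: no divisor's leading term divides it; move 5/12 to the remainder.
  remainder 5/24x_2 + 5/12 ≠ 0; add h_5 = 5/24x_2 + 5/12 to the basis.

S(f_1,f_4): lcm = x_1^2. S = -1/8x_1x_2 + 7/4x_1 - 7/6x_2 - 19/3.
  leading term x_1x_2: subtract (1/64x_2)·f_4 from -1/8x_1x_2 + 7/4x_1 - 7/6x_2 - 19/3 → 7/4x_1 + 1/64x_2^2 - 133/96x_2 - 19/3
  leading term x_1: subtract (-7/32)·f_4 from 7/4x_1 + 1/64x_2^2 - 133/96x_2 - 19/3 → 1/64x_2^2 - 77/48x_2 - 157/48
  leading term x_2^2: subtract (-1/192)·f_2 from 1/64x_2^2 - 77/48x_2 - 157/48 → -77/48x_2 - 77/24
  leading term x_2: subtract (-77/10)·h_5 from -77/48x_2 - 77/24 → 0
  remainder 0.

S(f_2,f_3): leading monomials are coprime, so the S-polynomial reduces to 0 (Buchberger's first criterion).
S(f_2,f_4): leading monomials are coprime, so the S-polynomial reduces to 0 (Buchberger's first criterion).
S(f_3,f_4): lcm = x_1^2. S = -19/24x_1x_2 + 41/12x_1 - 10.
  leading term x_1x_2: subtract (19/192x_2)·f_4 from -19/24x_1x_2 + 41/12x_1 - 10 → 41/12x_1 + 19/192x_2^2 - 133/96x_2 - 10
  leading term x_1: subtract (-41/96)·f_4 from 41/12x_1 + 19/192x_2^2 - 133/96x_2 - 10 → 19/192x_2^2 - 29/16x_2 - 193/48
  leading term x_2^2: subtract (-19/576)·f_2 from 19/192x_2^2 - 29/16x_2 - 193/48 → -29/16x_2 - 29/8
  leading term x_2: subtract (-87/10)·h_5 from -29/16x_2 - 29/8 → 0
  remainder 0.

S(f_1,h_5): leading monomials are coprime, so the S-polynomial reduces to 0 (Buchberger's first criterion).
S(f_2,h_5): lcm = x_2^2. S = -2x_2 - 4.
  leading term x_2: subtract (-48/5)·h_5 from -2x_2 - 4 → 0
  remainder 0.

S(f_3,h_5): leading monomials are coprime, so the S-polynomial reduces to 0 (Buchberger's first criterion).
S(f_4,h_5): leading monomials are coprime, so the S-polynomial reduces to 0 (Buchberger's first criterion).
Every S-polynomial of the final basis reduces to 0, so we have a Gröbner basis.
Inter-reduce: drop elements whose leading term is divisible by another's, tail-reduce, and make monic.
Reduced Gröbner basis: {x_1 - 2, x_2 + 2}.

Since the basis is lex-ordered, x_2 + 2 is univariate in x_2. Its roots are {-2}. Back-substituting each root into the other basis elements fixes the other coordinates.
  x_2 = -2: the earlier basis element becomes x_1 - 2 = 0, giving x_1 = 2 — point (2, -2).
Substituting each solution back into the original system confirms all equations vanish.

{(2, -2)}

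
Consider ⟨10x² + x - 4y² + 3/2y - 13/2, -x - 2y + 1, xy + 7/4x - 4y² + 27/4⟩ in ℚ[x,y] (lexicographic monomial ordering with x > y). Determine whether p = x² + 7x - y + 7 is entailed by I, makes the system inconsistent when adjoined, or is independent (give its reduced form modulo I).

x² + 7x - y + 7 lies in I (it reduces to 0).

First compute the reduced Gröbner basis of I by Buchberger's algorithm.
f_1 = 10x² + x - 4y² + 3/2y - 13/2, LT = x².
f_2 = -x - 2y + 1, LT = x.
f_3 = xy + 7/4x - 4y² + 27/4, LT = xy.

S(f_1,f_2): lcm = x². S = -2xy + 11/10x - ⅖y² + 3/20y - 13/20.
  leading term xy: subtract (2y)·f_2 from -2xy + 11/10x - ⅖y² + 3/20y - 13/20 → 11/10x + 18/5y² - 37/20y - 13/20
  leading term x: subtract (-11/10)·f_2 from 11/10x + 18/5y² - 37/20y - 13/20 → 18/5y² - 81/20y + 9/20
  leading term y²: no divisor's leading term divides it; move 18/5y² to the remainder.
  leading term y: no divisor's leading term divides it; move -81/20y to the remainder.
  leading term 1: no divisor's leading term divides it; move 9/20 to the remainder.
  remainder 18/5y² - 81/20y + 9/20 ≠ 0; add h_4 = 18/5y² - 81/20y + 9/20 to the basis.

S(f_1,f_3): lcm = x²y. S = -7/4x² + 4xy² + 1/10xy - 27/4x - ⅖y³ + 3/20y² - 13/20y.
  leading term x²: subtract (-7/40)·f_1 from -7/4x² + 4xy² + 1/10xy - 27/4x - ⅖y³ + 3/20y² - 13/20y → 4xy² + 1/10xy - 263/40x - ⅖y³ - 11/20y² - 31/80y - 91/80
  leading term xy²: subtract (-4y²)·f_2 from 4xy² + 1/10xy - 263/40x - ⅖y³ - 11/20y² - 31/80y - 91/80 → 1/10xy - 263/40x - 42/5y³ + 69/20y² - 31/80y - 91/80
  leading term xy: subtract (-1/10y)·f_2 from 1/10xy - 263/40x - 42/5y³ + 69/20y² - 31/80y - 91/80 → -263/40x - 42/5y³ + 13/4y² - 23/80y - 91/80
  leading term x: subtract (263/40)·f_2 from -263/40x - 42/5y³ + 13/4y² - 23/80y - 91/80 → -42/5y³ + 13/4y² + 1029/80y - 617/80
  leading term y³: subtract (-7/3y)·h_4 from -42/5y³ + 13/4y² + 1029/80y - 617/80 → -31/5y² + 1113/80y - 617/80
  leading term y²: subtract (-31/18)·h_4 from -31/5y² + 1113/80y - 617/80 → 111/16y - 111/16
  leading term y: no divisor's leading term divides it; move 111/16y to the remainder.
  leading term 1: no divisor's leading term divides it; move -111/16 to the remainder.
  remainder 111/16y - 111/16 ≠ 0; add h_5 = 111/16y - 111/16 to the basis.

The other S-polynomials (S(f_2,f_3), S(f_1,h_4), S(f_2,h_4), S(f_3,h_4), S(f_1,h_5), S(f_2,h_5), S(f_3,h_5), S(h_4,h_5)) all reduce to 0 modulo the current basis, so we have a Gröbner basis.
Inter-reduce: drop elements whose leading term is divisible by another's, tail-reduce, and make monic.
Reduced Gröbner basis: {x + 1, y - 1}.
Label its elements g_1 = x + 1, g_2 = y - 1.

Reduce p = x² + 7x - y + 7 modulo G:
  leading term x²: subtract (x)·g_1 from x² + 7x - y + 7 → 6x - y + 7
  leading term x: subtract (6)·g_1 from 6x - y + 7 → -y + 1
  leading term y: subtract (-1)·g_2 from -y + 1 → 0
  normal form = 0.
Since the normal form is 0, p ∈ I.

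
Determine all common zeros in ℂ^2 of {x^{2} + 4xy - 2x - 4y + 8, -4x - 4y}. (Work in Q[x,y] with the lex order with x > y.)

{(2, -2), (-4/3, 4/3)}

Compute a lex Gröbner basis by Buchberger's algorithm.
f_1 = x^{2} + 4xy - 2x - 4y + 8, LT = x^{2}.
f_2 = -4x - 4y, LT = x.

S(f_1,f_2): lcm = x^{2}. S = 3xy - 2x - 4y + 8.
  leading term xy: subtract (-\tfrac{3}{4}y)·f_2 from 3xy - 2x - 4y + 8 → -2x - 3y^{2} - 4y + 8
  leading term x: subtract (\tfrac{1}{2})·f_2 from -2x - 3y^{2} - 4y + 8 → -3y^{2} - 2y + 8
  leading term y^{2}: no divisor's leading term divides it; move -3y^{2} to the remainder.
  leading term y: no divisor's leading term divides it; move -2y to the remainder.
  leading term 1: no divisor's leading term divides it; move 8 to the remainder.
  remainder -3y^{2} - 2y + 8 ≠ 0; add h_3 = -3y^{2} - 2y + 8 to the basis.

S(f_1,h_3): leading monomials are coprime, so the S-polynomial reduces to 0 (Buchberger's first criterion).
S(f_2,h_3): leading monomials are coprime, so the S-polynomial reduces to 0 (Buchberger's first criterion).
Every S-polynomial of the final basis reduces to 0, so we have a Gröbner basis.
Inter-reduce: drop elements whose leading term is divisible by another's, tail-reduce, and make monic.
Reduced Gröbner basis: {x + y, y^{2} + \tfrac{2}{3}y - \tfrac{8}{3}}.

Elimination: the polynomial y^{2} + \tfrac{2}{3}y - \tfrac{8}{3} lies in the elimination ideal for y, so y ∈ {-2, 4/3}. For each such y, the remaining basis elements (now univariate) give the rest of the solution.
  y = -2: the earlier basis element becomes x - 2 = 0, giving x = 2 — point (2, -2).
  y = 4/3: the earlier basis element becomes x + \tfrac{4}{3} = 0, giving x = -4/3 — point (-4/3, 4/3).
Substituting each solution back into the original system confirms all equations vanish.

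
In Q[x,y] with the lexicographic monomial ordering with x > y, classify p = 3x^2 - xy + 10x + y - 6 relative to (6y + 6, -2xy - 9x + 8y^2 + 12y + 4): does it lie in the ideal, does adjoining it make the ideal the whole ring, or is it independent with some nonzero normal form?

First compute the reduced Gröbner basis of I by Buchberger's algorithm.
f_1 = 6y + 6, LT = y.
f_2 = -2xy - 9x + 8y^2 + 12y + 4, LT = xy.

S(f_1,f_2): lcm = xy. S = -7/2x + 4y^2 + 6y + 2.
  leading term x: no divisor's leading term divides it; move -7/2x to the remainder.
  leading term y^2: subtract (2/3y)·f_1 from 4y^2 + 6y + 2 → 2y + 2
  leading term y: subtract (1/3)·f_1 from 2y + 2 → 0
  remainder -7/2x ≠ 0; add h_3 = -7/2x to the basis.

The other S-polynomials (S(f_1,h_3), S(f_2,h_3)) all reduce to 0 modulo the current basis, so we have a Gröbner basis.
Inter-reduce: drop elements whose leading term is divisible by another's, tail-reduce, and make monic.
Reduced Gröbner basis: {x, y + 1}.
Label its elements g_1 = x, g_2 = y + 1.

Reduce p = 3x^2 - xy + 10x + y - 6 modulo G:
  leading term x^2: subtract (3x)·g_1 from 3x^2 - xy + 10x + y - 6 → -xy + 10x + y - 6
  leading term xy: subtract (-y)·g_1 from -xy + 10x + y - 6 → 10x + y - 6
  leading term x: subtract (10)·g_1 from 10x + y - 6 → y - 6
  leading term y: subtract (1)·g_2 from y - 6 → -7
  leading term 1: no divisor's leading term divides it; move -7 to the remainder.
  normal form = -7.
The normal form is nonzero, so p ∉ I. Since p minus its normal form lies in I, I + (p) = I + (r) where r = -7; decide whether this ideal is the whole ring.
Here r = -7 is a nonzero constant, hence a unit: 1 ∈ I + (p), the Gröbner basis of I + (p) is {1}, and the enlarged system has no common solution — adjoining p is inconsistent.

The remainder on division by a Gröbner basis is unique — it is the normal form.

Adjoining 3x^2 - xy + 10x + y - 6 makes the ideal the whole ring: the system is inconsistent.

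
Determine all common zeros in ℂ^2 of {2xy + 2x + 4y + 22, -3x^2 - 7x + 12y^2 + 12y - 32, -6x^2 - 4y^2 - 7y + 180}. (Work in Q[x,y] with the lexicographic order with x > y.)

{(-5, 2)}

Compute a lex Gröbner basis by Buchberger's algorithm.
f_1 = 2xy + 2x + 4y + 22, LT = xy.
f_2 = -3x^2 - 7x + 12y^2 + 12y - 32, LT = x^2.
f_3 = -6x^2 - 4y^2 - 7y + 180, LT = x^2.

S(f_1,f_2): lcm = x^2y. S = x^2 - 1/3xy + 11x + 4y^3 + 4y^2 - 32/3y.
  reduce S modulo (f_1, f_2, f_3):
  remainder 9x + 4y^3 + 8y^2 - 6y - 7 ≠ 0; add h_4 = 9x + 4y^3 + 8y^2 - 6y - 7 to the basis.

S(f_1,f_3): lcm = x^2y. S = x^2 + 2xy + 11x - 2/3y^3 - 7/6y^2 + 30y.
  reduce S modulo (f_1, f_2, f_3, h_4):
  remainder -98/27y^3 - 167/54y^2 + 310/9y - 742/27 ≠ 0; add h_5 = -98/27y^3 - 167/54y^2 + 310/9y - 742/27 to the basis.

S(f_2,f_3): lcm = x^2. S = 7/3x - 14/3y^2 - 31/6y + 122/3.
  reduce S modulo (f_1, f_2, f_3, h_4, h_5):
  remainder -41/7y^2 - 565/42y + 151/3 ≠ 0; add h_6 = -41/7y^2 - 565/42y + 151/3 to the basis.

S(f_1,h_4): lcm = xy. S = x - 4/9y^4 - 8/9y^3 + 2/3y^2 + 25/9y + 11.
  reduce S modulo (f_1, f_2, f_3, h_4, h_5, h_6):
  remainder 2051831/337512y - 2051831/168756 ≠ 0; add h_7 = 2051831/337512y - 2051831/168756 to the basis.

The other S-polynomials (S(f_2,h_4), S(f_3,h_4), S(f_1,h_5), S(f_2,h_5), S(f_3,h_5), S(h_4,h_5), S(f_1,h_6), S(f_2,h_6), S(f_3,h_6), S(h_4,h_6), S(h_5,h_6), S(f_1,h_7), S(f_2,h_7), S(f_3,h_7), S(h_4,h_7), S(h_5,h_7), S(h_6,h_7)) all reduce to 0 modulo the current basis, so we have a Gröbner basis.
Inter-reduce: drop elements whose leading term is divisible by another's, tail-reduce, and make monic.
Reduced Gröbner basis: {x + 5, y - 2}.

From the last basis element, y - 2 = 0, so y takes values in {2}. Each choice, substituted upward through the basis, yields the corresponding point(s) of the solution set.
  y = 2: the earlier basis element becomes x + 5 = 0, giving x = -5 — point (-5, 2).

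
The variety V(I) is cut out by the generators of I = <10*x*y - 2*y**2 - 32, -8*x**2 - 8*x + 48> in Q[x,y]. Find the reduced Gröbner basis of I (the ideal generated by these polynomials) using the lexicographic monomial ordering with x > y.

G = {x + 1/80*y**3 + 1/16*y**2 - 67/40*y + 1, y**4 + 5*y**3 - 118*y**2 + 80*y + 256}

f_1 = 10*x*y - 2*y**2 - 32, LT = x*y.
f_2 = -8*x**2 - 8*x + 48, LT = x**2.

S(f_1,f_2): lcm = x**2*y. S = -1/5*x*y**2 - x*y - 16/5*x + 6*y.
  leading term x*y**2: subtract (-1/50*y)·f_1 from -1/5*x*y**2 - x*y - 16/5*x + 6*y → -x*y - 16/5*x - 1/25*y**3 + 134/25*y
  leading term x*y: subtract (-1/10)·f_1 from -x*y - 16/5*x - 1/25*y**3 + 134/25*y → -16/5*x - 1/25*y**3 - 1/5*y**2 + 134/25*y - 16/5
  leading term x: no divisor's leading term divides it; move -16/5*x to the remainder.
  leading term y**3: no divisor's leading term divides it; move -1/25*y**3 to the remainder.
  leading term y**2: no divisor's leading term divides it; move -1/5*y**2 to the remainder.
  leading term y: no divisor's leading term divides it; move 134/25*y to the remainder.
  leading term 1: no divisor's leading term divides it; move -16/5 to the remainder.
  remainder -16/5*x - 1/25*y**3 - 1/5*y**2 + 134/25*y - 16/5 ≠ 0; add g_3 = -16/5*x - 1/25*y**3 - 1/5*y**2 + 134/25*y - 16/5 to the basis.

S(f_1,g_3): lcm = x*y. S = -1/80*y**4 - 1/16*y**3 + 59/40*y**2 - y - 16/5.
  leading term y**4: no divisor's leading term divides it; move -1/80*y**4 to the remainder.
  leading term y**3: no divisor's leading term divides it; move -1/16*y**3 to the remainder.
  leading term y**2: no divisor's leading term divides it; move 59/40*y**2 to the remainder.
  leading term y: no divisor's leading term divides it; move -y to the remainder.
  leading term 1: no divisor's leading term divides it; move -16/5 to the remainder.
  remainder -1/80*y**4 - 1/16*y**3 + 59/40*y**2 - y - 16/5 ≠ 0; add g_4 = -1/80*y**4 - 1/16*y**3 + 59/40*y**2 - y - 16/5 to the basis.

S(f_2,g_3): lcm = x**2. S = -1/80*x*y**3 - 1/16*x*y**2 + 67/40*x*y - 6.
  leading term x*y**3: subtract (-1/800*y**2)·f_1 from -1/80*x*y**3 - 1/16*x*y**2 + 67/40*x*y - 6 → -1/16*x*y**2 + 67/40*x*y - 1/400*y**4 - 1/25*y**2 - 6
  leading term x*y**2: subtract (-1/160*y)·f_1 from -1/16*x*y**2 + 67/40*x*y - 1/400*y**4 - 1/25*y**2 - 6 → 67/40*x*y - 1/400*y**4 - 1/80*y**3 - 1/25*y**2 - 1/5*y - 6
  leading term x*y: subtract (67/400)·f_1 from 67/40*x*y - 1/400*y**4 - 1/80*y**3 - 1/25*y**2 - 1/5*y - 6 → -1/400*y**4 - 1/80*y**3 + 59/200*y**2 - 1/5*y - 16/25
  leading term y**4: subtract (1/5)·g_4 from -1/400*y**4 - 1/80*y**3 + 59/200*y**2 - 1/5*y - 16/25 → 0
  remainder 0.

S(f_1,g_4): lcm = x*y**4. S = -5*x*y**3 + 118*x*y**2 - 80*x*y - 256*x - 1/5*y**5 - 16/5*y**3.
  leading term x*y**3: subtract (-1/2*y**2)·f_1 from -5*x*y**3 + 118*x*y**2 - 80*x*y - 256*x - 1/5*y**5 - 16/5*y**3 → 118*x*y**2 - 80*x*y - 256*x - 1/5*y**5 - y**4 - 16/5*y**3 - 16*y**2
  leading term x*y**2: subtract (59/5*y)·f_1 from 118*x*y**2 - 80*x*y - 256*x - 1/5*y**5 - y**4 - 16/5*y**3 - 16*y**2 → -80*x*y - 256*x - 1/5*y**5 - y**4 + 102/5*y**3 - 16*y**2 + 1888/5*y
  leading term x*y: subtract (-8)·f_1 from -80*x*y - 256*x - 1/5*y**5 - y**4 + 102/5*y**3 - 16*y**2 + 1888/5*y → -256*x - 1/5*y**5 - y**4 + 102/5*y**3 - 32*y**2 + 1888/5*y - 256
  leading term x: subtract (80)·g_3 from -256*x - 1/5*y**5 - y**4 + 102/5*y**3 - 32*y**2 + 1888/5*y - 256 → -1/5*y**5 - y**4 + 118/5*y**3 - 16*y**2 - 256/5*y
  leading term y**5: subtract (16*y)·g_4 from -1/5*y**5 - y**4 + 118/5*y**3 - 16*y**2 - 256/5*y → 0
  remainder 0.

S(f_2,g_4): leading monomials are coprime, so the S-polynomial reduces to 0 (Buchberger's first criterion).
S(g_3,g_4): leading monomials are coprime, so the S-polynomial reduces to 0 (Buchberger's first criterion).
Every S-polynomial of the final basis reduces to 0, so we have a Gröbner basis.
Inter-reduce: drop elements whose leading term is divisible by another's, tail-reduce, and make monic.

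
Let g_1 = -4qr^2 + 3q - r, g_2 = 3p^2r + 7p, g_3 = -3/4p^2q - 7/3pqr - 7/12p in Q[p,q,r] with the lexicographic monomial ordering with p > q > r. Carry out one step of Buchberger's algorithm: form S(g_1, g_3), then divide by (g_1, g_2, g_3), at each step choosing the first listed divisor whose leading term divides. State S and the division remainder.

S(g_1, g_3) = -3/4p^2q + 1/4p^2r - 28/9pqr^3 - 7/9pr^2; remainder on division = 0.

lcm(LM(g_1), LM(g_3)) = p^2qr^2.
S = (lcm/LT(g_1))·g_1 − (lcm/LT(g_3))·g_3 = -3/4p^2q + 1/4p^2r - 28/9pqr^3 - 7/9pr^2.
Reduce S modulo (g_1, g_2, g_3) in that order:
  leading term p^2q: subtract (1)·g_3 from -3/4p^2q + 1/4p^2r - 28/9pqr^3 - 7/9pr^2 → 1/4p^2r - 28/9pqr^3 + 7/3pqr - 7/9pr^2 + 7/12p
  leading term p^2r: subtract (1/12)·g_2 from 1/4p^2r - 28/9pqr^3 + 7/3pqr - 7/9pr^2 + 7/12p → -28/9pqr^3 + 7/3pqr - 7/9pr^2
  leading term pqr^3: subtract (7/9pr)·g_1 from -28/9pqr^3 + 7/3pqr - 7/9pr^2 → 0
The remainder is 0, so this S-polynomial contributes no new basis element.
An S-polynomial is built so that the two leading terms cancel; whether anything survives reduction is exactly the Gröbner-basis criterion.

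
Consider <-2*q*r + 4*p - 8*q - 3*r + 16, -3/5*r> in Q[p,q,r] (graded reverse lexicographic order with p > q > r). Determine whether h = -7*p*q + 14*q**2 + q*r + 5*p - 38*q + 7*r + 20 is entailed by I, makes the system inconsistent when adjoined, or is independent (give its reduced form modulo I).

First compute the reduced Gröbner basis of I by Buchberger's algorithm.
f_1 = -2*q*r + 4*p - 8*q - 3*r + 16, LT = q*r.
f_2 = -3/5*r, LT = r.

S(f_1,f_2): lcm = q*r. S = -2*p + 4*q + 3/2*r - 8.
  leading term p: no divisor's leading term divides it; move -2*p to the remainder.
  leading term q: no divisor's leading term divides it; move 4*q to the remainder.
  leading term r: subtract (-5/2)·f_2 from 3/2*r - 8 → -8
  leading term 1: no divisor's leading term divides it; move -8 to the remainder.
  remainder -2*p + 4*q - 8 ≠ 0; add k_3 = -2*p + 4*q - 8 to the basis.

The other S-polynomials (S(f_1,k_3), S(f_2,k_3)) all reduce to 0 modulo the current basis, so we have a Gröbner basis.
Inter-reduce: drop elements whose leading term is divisible by another's, tail-reduce, and make monic.
Reduced Gröbner basis: {p - 2*q + 4, r}.
Label its elements g_1 = p - 2*q + 4, g_2 = r.

Reduce h = -7*p*q + 14*q**2 + q*r + 5*p - 38*q + 7*r + 20 modulo G:
  leading term p*q: subtract (-7*q)·g_1 from -7*p*q + 14*q**2 + q*r + 5*p - 38*q + 7*r + 20 → q*r + 5*p - 10*q + 7*r + 20
  leading term q*r: subtract (q)·g_2 from q*r + 5*p - 10*q + 7*r + 20 → 5*p - 10*q + 7*r + 20
  leading term p: subtract (5)·g_1 from 5*p - 10*q + 7*r + 20 → 7*r
  leading term r: subtract (7)·g_2 from 7*r → 0
  normal form = 0.
Since the normal form is 0, h ∈ I.

-7*p*q + 14*q**2 + q*r + 5*p - 38*q + 7*r + 20 lies in I (it reduces to 0).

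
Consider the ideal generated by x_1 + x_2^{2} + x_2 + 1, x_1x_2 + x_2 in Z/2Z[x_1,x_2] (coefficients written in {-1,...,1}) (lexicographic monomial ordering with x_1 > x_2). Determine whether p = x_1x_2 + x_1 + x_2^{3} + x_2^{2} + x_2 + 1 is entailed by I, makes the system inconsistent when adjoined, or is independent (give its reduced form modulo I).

x_1x_2 + x_1 + x_2^{3} + x_2^{2} + x_2 + 1 is independent of I; its normal form modulo I is x_2^{2} + x_2.

First compute the reduced Gröbner basis of I by Buchberger's algorithm.
f_1 = x_1 + x_2^{2} + x_2 + 1, LT = x_1.
f_2 = x_1x_2 + x_2, LT = x_1x_2.

S(f_1,f_2): lcm = x_1x_2. S = x_2^{3} + x_2^{2}.
  reduce S modulo (f_1, f_2):
  remainder x_2^{3} + x_2^{2} ≠ 0; add h_3 = x_2^{3} + x_2^{2} to the basis.

The other S-polynomials (S(f_1,h_3), S(f_2,h_3)) all reduce to 0 modulo the current basis, so we have a Gröbner basis.
Inter-reduce: drop elements whose leading term is divisible by another's, tail-reduce, and make monic.
Reduced Gröbner basis: {x_1 + x_2^{2} + x_2 + 1, x_2^{3} + x_2^{2}}.
Label its elements g_1 = x_1 + x_2^{2} + x_2 + 1, g_2 = x_2^{3} + x_2^{2}.

Reduce p = x_1x_2 + x_1 + x_2^{3} + x_2^{2} + x_2 + 1 modulo G:
  leading term x_1x_2: subtract (x_2)·g_1 from x_1x_2 + x_1 + x_2^{3} + x_2^{2} + x_2 + 1 → x_1 + 1
  leading term x_1: subtract (1)·g_1 from x_1 + 1 → x_2^{2} + x_2
  leading term x_2^{2}: no divisor's leading term divides it; move x_2^{2} to the remainder.
  leading term x_2: no divisor's leading term divides it; move x_2 to the remainder.
  normal form = x_2^{2} + x_2.
The normal form is nonzero, so p ∉ I. Since p minus its normal form lies in I, I + (p) = I + (r) where r = x_2^{2} + x_2; decide whether this ideal is the whole ring.
Run Buchberger on G together with r (pairs among the g_i already reduce to 0 since G is a Gröbner basis):
g_1 = x_1 + x_2^{2} + x_2 + 1, LT = x_1.
g_2 = x_2^{3} + x_2^{2}, LT = x_2^{3}.
r = x_2^{2} + x_2, LT = x_2^{2}.

The S-polynomials (S(g_1,g_2), S(g_1,r), S(g_2,r)) all reduce to 0 modulo the current basis, so we have a Gröbner basis.
Inter-reduce: drop elements whose leading term is divisible by another's, tail-reduce, and make monic.
Reduced Gröbner basis: {x_1 + 1, x_2^{2} + x_2}.
The reduced Gröbner basis of I + (p) is {x_1 + 1, x_2^{2} + x_2} ≠ {1}, a proper ideal, so the enlarged system stays consistent: p is independent of I, with normal form x_2^{2} + x_2.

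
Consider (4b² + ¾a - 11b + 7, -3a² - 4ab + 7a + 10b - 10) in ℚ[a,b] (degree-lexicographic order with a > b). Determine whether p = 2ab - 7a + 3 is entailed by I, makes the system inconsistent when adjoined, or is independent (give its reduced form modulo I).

First compute the reduced Gröbner basis of I by Buchberger's algorithm.
f_1 = 4b² + ¾a - 11b + 7, LT = b².
f_2 = -3a² - 4ab + 7a + 10b - 10, LT = a².

The S-polynomials (S(f_1,f_2)) all reduce to 0 modulo the current basis, so we have a Gröbner basis.
Inter-reduce: drop elements whose leading term is divisible by another's, tail-reduce, and make monic.
Reduced Gröbner basis: {a² + 4/3ab - 7/3a - 10/3b + 10/3, b² + 3/16a - 11/4b + 7/4}.
Label its elements g_1 = a² + 4/3ab - 7/3a - 10/3b + 10/3, g_2 = b² + 3/16a - 11/4b + 7/4.

Reduce p = 2ab - 7a + 3 modulo G:
  leading term ab: no divisor's leading term divides it; move 2ab to the remainder.
  leading term a: no divisor's leading term divides it; move -7a to the remainder.
  leading term 1: no divisor's leading term divides it; move 3 to the remainder.
  normal form = 2ab - 7a + 3.
The normal form is nonzero, so p ∉ I. Since p minus its normal form lies in I, I + (p) = I + (r) where r = 2ab - 7a + 3; decide whether this ideal is the whole ring.
Run Buchberger on G together with r (pairs among the g_i already reduce to 0 since G is a Gröbner basis):
g_1 = a² + 4/3ab - 7/3a - 10/3b + 10/3, LT = a².
g_2 = b² + 3/16a - 11/4b + 7/4, LT = b².
r = 2ab - 7a + 3, LT = ab.

S(g_1,r): lcm = a²b. S = 4/3ab² + 7/2a² - 7/3ab - 10/3b² - 3/2a + 10/3b.
  leading term ab²: subtract (4/3a)·g_2 from 4/3ab² + 7/2a² - 7/3ab - 10/3b² - 3/2a + 10/3b → 13/4a² + 4/3ab - 10/3b² - 23/6a + 10/3b
  leading term a²: subtract (13/4)·g_1 from 13/4a² + 4/3ab - 10/3b² - 23/6a + 10/3b → -3ab - 10/3b² + 15/4a + 85/6b - 65/6
  leading term ab: subtract (-3/2)·r from -3ab - 10/3b² + 15/4a + 85/6b - 65/6 → -10/3b² - 27/4a + 85/6b - 19/3
  leading term b²: subtract (-10/3)·g_2 from -10/3b² - 27/4a + 85/6b - 19/3 → -49/8a + 5b - ½
  leading term a: no divisor's leading term divides it; move -49/8a to the remainder.
  leading term b: no divisor's leading term divides it; move 5b to the remainder.
  leading term 1: no divisor's leading term divides it; move -½ to the remainder.
  remainder -49/8a + 5b - ½ ≠ 0; add m_4 = -49/8a + 5b - ½ to the basis.

S(g_2,r): lcm = ab². S = 3/16a² + ¾ab + 7/4a - 3/2b.
  leading term a²: subtract (3/16)·g_1 from 3/16a² + ¾ab + 7/4a - 3/2b → ½ab + 35/16a - ⅞b - ⅝
  leading term ab: subtract (¼)·r from ½ab + 35/16a - ⅞b - ⅝ → 63/16a - ⅞b - 11/8
  leading term a: subtract (-9/14)·m_4 from 63/16a - ⅞b - 11/8 → 131/56b - 95/56
  leading term b: no divisor's leading term divides it; move 131/56b to the remainder.
  leading term 1: no divisor's leading term divides it; move -95/56 to the remainder.
  remainder 131/56b - 95/56 ≠ 0; add m_5 = 131/56b - 95/56 to the basis.

S(g_1,m_4): lcm = a². S = 316/147ab - 355/147a - 10/3b + 10/3.
  leading term ab: subtract (158/147)·r from 316/147ab - 355/147a - 10/3b + 10/3 → 751/147a - 10/3b + 16/147
  leading term a: subtract (-6008/7203)·m_4 from 751/147a - 10/3b + 16/147 → 2010/2401b - 740/2401
  leading term b: subtract (16080/44933)·m_5 from 2010/2401b - 740/2401 → 13430/44933
  leading term 1: no divisor's leading term divides it; move 13430/44933 to the remainder.
  remainder 13430/44933 ≠ 0; add m_6 = 13430/44933 to the basis.

The other S-polynomials (S(g_1,g_2), S(g_2,m_4), S(r,m_4), S(g_1,m_5), S(g_2,m_5), S(r,m_5), S(m_4,m_5), S(g_1,m_6), S(g_2,m_6), S(r,m_6), S(m_4,m_6), S(m_5,m_6)) all reduce to 0 modulo the current basis, so we have a Gröbner basis.
Inter-reduce: drop elements whose leading term is divisible by another's, tail-reduce, and make monic.
Reduced Gröbner basis: {1}.
The reduced Gröbner basis of I + (p) is {1}: the ideal is the whole ring, so the enlarged system has no common solution — adjoining p is inconsistent.

Adjoining 2ab - 7a + 3 makes the ideal the whole ring: the system is inconsistent.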